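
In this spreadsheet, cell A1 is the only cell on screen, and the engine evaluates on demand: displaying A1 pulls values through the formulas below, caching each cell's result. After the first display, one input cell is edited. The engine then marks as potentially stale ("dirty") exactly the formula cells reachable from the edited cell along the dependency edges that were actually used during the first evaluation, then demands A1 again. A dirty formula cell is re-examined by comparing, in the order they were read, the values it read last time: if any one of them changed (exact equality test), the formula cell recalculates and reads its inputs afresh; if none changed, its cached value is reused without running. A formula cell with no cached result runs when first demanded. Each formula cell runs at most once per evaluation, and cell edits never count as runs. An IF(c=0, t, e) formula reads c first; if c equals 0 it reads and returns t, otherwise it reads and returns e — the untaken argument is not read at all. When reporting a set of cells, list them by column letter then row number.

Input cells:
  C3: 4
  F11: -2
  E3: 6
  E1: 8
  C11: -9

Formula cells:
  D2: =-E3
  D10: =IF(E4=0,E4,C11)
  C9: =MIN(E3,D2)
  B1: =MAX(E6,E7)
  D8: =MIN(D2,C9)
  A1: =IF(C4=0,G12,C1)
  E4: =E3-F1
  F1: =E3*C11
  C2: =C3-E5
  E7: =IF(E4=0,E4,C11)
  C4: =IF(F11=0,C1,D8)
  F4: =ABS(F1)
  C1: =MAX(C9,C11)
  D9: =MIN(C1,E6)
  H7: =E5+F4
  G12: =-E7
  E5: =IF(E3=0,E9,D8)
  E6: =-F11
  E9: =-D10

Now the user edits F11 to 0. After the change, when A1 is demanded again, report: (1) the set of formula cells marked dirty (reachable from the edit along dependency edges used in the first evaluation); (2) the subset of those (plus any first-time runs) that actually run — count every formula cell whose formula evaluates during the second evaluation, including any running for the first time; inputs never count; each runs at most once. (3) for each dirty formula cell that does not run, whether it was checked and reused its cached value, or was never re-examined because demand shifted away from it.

Initial pass — values computed on the first demand:
  D2 = -(6) = -6
  C9 = MIN(6, -6) = -6
  C1 = MAX(-6, -9) = -6
  D8 = MIN(-6, -6) = -6
  C4 = IF(F11=0: F11=-2 -> else branch D8) = -6
  A1 = IF(C4=0: C4=-6 -> else branch C1) = -6

Second demand — change propagation:
  C4: re-runs because F11 -2->0; new result -6 (unchanged).
  A1: re-examined; everything it read last time is the same (C4 unchanged, C1 unchanged) — cache -6 kept, no run.

The important point: C4 recomputes to an identical value, and the output ends up unchanged.

Dirty set: A1, C4.
Run set: C4 (1 run).
Re-examined without running (cache reused): A1.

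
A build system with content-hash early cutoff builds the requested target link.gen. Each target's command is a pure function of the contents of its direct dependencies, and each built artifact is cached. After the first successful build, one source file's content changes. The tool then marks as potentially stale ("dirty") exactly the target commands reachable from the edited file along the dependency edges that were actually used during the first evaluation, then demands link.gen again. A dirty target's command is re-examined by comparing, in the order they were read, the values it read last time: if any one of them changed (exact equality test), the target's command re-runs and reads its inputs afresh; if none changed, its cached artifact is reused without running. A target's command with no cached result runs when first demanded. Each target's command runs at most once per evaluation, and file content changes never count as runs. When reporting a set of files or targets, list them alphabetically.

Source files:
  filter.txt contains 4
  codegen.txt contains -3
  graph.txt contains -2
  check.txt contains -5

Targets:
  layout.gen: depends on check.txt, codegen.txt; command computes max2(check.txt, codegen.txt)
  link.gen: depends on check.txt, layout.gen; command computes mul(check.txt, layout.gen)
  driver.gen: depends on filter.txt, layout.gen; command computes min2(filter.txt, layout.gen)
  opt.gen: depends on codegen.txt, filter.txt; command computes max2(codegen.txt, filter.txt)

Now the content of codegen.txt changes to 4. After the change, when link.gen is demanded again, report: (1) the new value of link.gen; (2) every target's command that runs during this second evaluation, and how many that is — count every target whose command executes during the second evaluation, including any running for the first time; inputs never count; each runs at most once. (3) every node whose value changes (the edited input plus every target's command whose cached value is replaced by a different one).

New value of link.gen: -20.
Target commands that run: layout.gen, link.gen — 2 in total.
Values that change: codegen.txt, layout.gen, link.gen.

First evaluation (everything demanded from the output):
  layout.gen = max2(-5, -3) = -3
  link.gen = mul(-5, -3) = 15

Propagation after the edit:
  layout.gen: runs — codegen.txt -3->4; result 4.
  link.gen: runs — layout.gen -3->4; result -20.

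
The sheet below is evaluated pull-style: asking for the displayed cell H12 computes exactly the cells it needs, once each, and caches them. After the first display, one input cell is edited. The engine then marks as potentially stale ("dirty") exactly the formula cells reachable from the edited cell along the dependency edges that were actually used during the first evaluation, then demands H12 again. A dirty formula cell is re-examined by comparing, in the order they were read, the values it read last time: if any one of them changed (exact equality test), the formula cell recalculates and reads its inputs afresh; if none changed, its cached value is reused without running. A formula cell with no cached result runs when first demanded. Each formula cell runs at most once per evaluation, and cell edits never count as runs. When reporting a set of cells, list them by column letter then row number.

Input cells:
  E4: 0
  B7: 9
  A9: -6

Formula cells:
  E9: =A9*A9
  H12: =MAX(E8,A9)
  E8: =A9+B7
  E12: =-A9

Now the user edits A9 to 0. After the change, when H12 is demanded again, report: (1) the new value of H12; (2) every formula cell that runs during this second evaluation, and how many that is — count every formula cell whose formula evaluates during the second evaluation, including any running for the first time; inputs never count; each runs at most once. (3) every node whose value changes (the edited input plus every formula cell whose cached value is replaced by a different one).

Demanding H12 again yields 9.
2 formula cells run: E8, H12.
The nodes whose values change: A9, E8, H12.

First demand of the output computes:
  E8 = -6 + 9 = 3
  H12 = MAX(3, -6) = 3

After the edit, cleaning proceeds:
  E8: a read changed (A9 -6->0) — executes, giving 9.
  H12: a read changed (E8 3->9; A9 -6->0) — executes, giving 9.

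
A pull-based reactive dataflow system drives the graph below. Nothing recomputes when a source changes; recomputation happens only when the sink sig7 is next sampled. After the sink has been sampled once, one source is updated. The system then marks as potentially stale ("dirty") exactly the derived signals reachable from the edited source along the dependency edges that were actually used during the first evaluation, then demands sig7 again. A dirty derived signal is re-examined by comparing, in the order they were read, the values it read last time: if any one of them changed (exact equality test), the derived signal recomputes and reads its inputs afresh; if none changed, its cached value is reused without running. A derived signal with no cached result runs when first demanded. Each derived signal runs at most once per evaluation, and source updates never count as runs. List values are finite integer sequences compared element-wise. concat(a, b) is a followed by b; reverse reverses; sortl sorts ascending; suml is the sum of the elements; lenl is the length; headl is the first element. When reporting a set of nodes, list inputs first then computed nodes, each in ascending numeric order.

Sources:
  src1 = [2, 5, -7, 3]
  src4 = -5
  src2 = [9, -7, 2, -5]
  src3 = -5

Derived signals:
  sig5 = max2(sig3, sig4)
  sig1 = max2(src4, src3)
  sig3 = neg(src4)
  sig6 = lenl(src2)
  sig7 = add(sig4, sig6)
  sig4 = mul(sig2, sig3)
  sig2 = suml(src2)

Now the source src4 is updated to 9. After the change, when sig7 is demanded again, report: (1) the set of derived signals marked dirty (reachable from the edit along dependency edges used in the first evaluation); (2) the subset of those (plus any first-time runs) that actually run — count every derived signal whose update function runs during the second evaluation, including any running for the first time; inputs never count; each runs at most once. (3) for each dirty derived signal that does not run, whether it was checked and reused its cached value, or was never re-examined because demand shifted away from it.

Marked dirty: sig3, sig4, sig7.
Derived signals that run: sig3, sig4, sig7 — 3 in total.
Every dirty derived signal ran.

First evaluation (everything demanded from the output):
  sig2 = suml([9, -7, 2, -5]) = -1
  sig3 = neg(-5) = 5
  sig4 = mul(-1, 5) = -5
  sig6 = lenl([9, -7, 2, -5]) = 4
  sig7 = add(-5, 4) = -1

Propagation after the edit:
  sig3: runs — src4 -5->9; result -9.
  sig4: runs — sig3 5->-9; result 9.
  sig7: runs — sig4 -5->9; result 13.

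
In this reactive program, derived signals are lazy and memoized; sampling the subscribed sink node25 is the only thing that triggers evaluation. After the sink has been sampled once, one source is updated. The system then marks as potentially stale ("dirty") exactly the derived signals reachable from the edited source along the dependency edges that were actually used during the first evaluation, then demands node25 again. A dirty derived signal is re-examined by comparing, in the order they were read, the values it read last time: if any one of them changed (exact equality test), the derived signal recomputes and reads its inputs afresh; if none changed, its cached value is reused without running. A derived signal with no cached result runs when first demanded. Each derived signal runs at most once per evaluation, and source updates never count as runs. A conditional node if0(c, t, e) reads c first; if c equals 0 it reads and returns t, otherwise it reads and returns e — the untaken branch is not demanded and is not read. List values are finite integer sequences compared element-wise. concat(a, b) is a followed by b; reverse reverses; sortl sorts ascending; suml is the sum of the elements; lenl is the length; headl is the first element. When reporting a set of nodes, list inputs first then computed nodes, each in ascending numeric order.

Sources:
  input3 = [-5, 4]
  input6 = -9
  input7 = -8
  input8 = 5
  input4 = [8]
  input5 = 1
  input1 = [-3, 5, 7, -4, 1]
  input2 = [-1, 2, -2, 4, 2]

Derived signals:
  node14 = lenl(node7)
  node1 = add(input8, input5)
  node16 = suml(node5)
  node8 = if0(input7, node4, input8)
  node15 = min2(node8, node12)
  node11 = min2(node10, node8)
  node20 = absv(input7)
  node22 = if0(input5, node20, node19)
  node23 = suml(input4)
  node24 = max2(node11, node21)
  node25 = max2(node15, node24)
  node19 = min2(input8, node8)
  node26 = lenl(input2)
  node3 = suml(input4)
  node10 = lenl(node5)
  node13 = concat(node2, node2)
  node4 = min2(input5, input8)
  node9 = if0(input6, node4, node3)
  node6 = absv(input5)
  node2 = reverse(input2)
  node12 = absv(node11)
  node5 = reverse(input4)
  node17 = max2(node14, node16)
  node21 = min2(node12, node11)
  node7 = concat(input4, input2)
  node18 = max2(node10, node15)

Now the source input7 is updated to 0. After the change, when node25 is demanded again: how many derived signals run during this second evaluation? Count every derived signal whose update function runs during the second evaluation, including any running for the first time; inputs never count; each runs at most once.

First demand of the output computes:
  node5 = reverse([8]) = [8]
  node8 = if0(input7=-8 -> else branch input8) = 5
  node10 = lenl([8]) = 1
  node11 = min2(1, 5) = 1
  node12 = absv(1) = 1
  node15 = min2(5, 1) = 1
  node21 = min2(1, 1) = 1
  node24 = max2(1, 1) = 1
  node25 = max2(1, 1) = 1

After the edit, cleaning proceeds:
  node4: had never run; runs now, result 1.
  node8: a read changed (input7 -8->0) — executes, giving 1.
  node11: a read changed (node8 5->1) — executes, giving 1 — identical to its old value.
  node12: dirty, but its reads are unchanged (node11 unchanged); cached 1 stands.
  node15: a read changed (node8 5->1) — executes, giving 1 — identical to its old value.
  node21: dirty, but its reads are unchanged (node12 unchanged, node11 unchanged); cached 1 stands.
  node24: dirty, but its reads are unchanged (node11 unchanged, node21 unchanged); cached 1 stands.
  node25: dirty, but its reads are unchanged (node15 unchanged, node24 unchanged); cached 1 stands.

Note the branch switch — node4 had no cache and runs now for the first time.

4 derived signals run: node4, node8, node11, node15.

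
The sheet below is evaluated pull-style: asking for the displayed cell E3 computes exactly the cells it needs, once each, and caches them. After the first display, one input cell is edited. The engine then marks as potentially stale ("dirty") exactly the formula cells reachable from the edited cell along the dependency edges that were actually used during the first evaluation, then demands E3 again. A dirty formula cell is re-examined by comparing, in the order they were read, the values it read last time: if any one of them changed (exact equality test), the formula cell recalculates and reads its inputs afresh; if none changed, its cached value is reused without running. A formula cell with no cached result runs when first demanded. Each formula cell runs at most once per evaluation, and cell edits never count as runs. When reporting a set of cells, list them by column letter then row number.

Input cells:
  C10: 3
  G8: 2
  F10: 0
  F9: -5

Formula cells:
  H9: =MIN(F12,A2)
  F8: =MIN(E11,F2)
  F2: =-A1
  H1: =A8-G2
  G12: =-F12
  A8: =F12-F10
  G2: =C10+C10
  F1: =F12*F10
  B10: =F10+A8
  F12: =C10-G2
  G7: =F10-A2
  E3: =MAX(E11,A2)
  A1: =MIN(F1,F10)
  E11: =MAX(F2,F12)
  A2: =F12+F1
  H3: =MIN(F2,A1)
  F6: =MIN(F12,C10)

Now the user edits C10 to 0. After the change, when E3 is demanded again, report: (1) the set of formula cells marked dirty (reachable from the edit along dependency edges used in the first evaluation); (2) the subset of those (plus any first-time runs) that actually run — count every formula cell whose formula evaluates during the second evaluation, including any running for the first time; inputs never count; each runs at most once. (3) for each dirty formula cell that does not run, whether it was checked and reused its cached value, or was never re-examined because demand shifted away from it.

The edit dirties: A1, A2, E3, E11, F1, F2, F12, G2.
6 formula cells run: A2, E3, E11, F1, F12, G2.
Cache hits after checking: A1, F2.
Note where the cutoff bites: A1 is checked, finds nothing changed, and keeps its cache.

First demand of the output computes:
  G2 = 3 + 3 = 6
  F12 = 3 - 6 = -3
  F1 = -3 * 0 = 0
  A1 = MIN(0, 0) = 0
  A2 = -3 + 0 = -3
  F2 = -(0) = 0
  E11 = MAX(0, -3) = 0
  E3 = MAX(0, -3) = 0

After the edit, cleaning proceeds:
  G2: a read changed (C10 3->0; C10 3->0) — executes, giving 0.
  F12: a read changed (C10 3->0; G2 6->0) — executes, giving 0.
  F1: a read changed (F12 -3->0) — executes, giving 0 — identical to its old value.
  A1: dirty, but its reads are unchanged (F1 unchanged, F10 unchanged); cached 0 stands.
  A2: a read changed (F12 -3->0) — executes, giving 0.
  F2: dirty, but its reads are unchanged (A1 unchanged); cached 0 stands.
  E11: a read changed (F12 -3->0) — executes, giving 0 — identical to its old value.
  E3: a read changed (A2 -3->0) — executes, giving 0 — identical to its old value.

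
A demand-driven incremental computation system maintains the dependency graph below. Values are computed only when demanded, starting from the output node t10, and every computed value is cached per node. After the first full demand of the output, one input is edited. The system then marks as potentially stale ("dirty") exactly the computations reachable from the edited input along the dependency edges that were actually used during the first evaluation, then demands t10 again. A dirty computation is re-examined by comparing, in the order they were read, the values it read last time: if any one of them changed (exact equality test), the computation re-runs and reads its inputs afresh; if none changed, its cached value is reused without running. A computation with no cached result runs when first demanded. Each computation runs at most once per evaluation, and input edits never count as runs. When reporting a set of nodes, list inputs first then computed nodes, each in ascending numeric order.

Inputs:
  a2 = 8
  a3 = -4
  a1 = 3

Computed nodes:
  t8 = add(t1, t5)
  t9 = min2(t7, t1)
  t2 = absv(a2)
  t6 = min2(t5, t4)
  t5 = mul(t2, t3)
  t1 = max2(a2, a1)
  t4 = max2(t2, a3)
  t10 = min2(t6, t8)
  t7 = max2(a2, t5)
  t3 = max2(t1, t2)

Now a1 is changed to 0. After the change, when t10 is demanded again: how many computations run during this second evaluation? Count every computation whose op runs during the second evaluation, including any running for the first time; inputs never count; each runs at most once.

First evaluation (everything demanded from the output):
  t1 = max2(8, 3) = 8
  t2 = absv(8) = 8
  t3 = max2(8, 8) = 8
  t4 = max2(8, -4) = 8
  t5 = mul(8, 8) = 64
  t6 = min2(64, 8) = 8
  t8 = add(8, 64) = 72
  t10 = min2(8, 72) = 8

Propagation after the edit:
  t1: runs — a1 3->0; result 8 (same value as before).
  t3: checked — values it read are unchanged (t1 unchanged, t2 unchanged); reused cached 8 without running.
  t5: checked — values it read are unchanged (t2 unchanged, t3 unchanged); reused cached 64 without running.
  t6: checked — values it read are unchanged (t5 unchanged, t4 unchanged); reused cached 8 without running.
  t8: checked — values it read are unchanged (t1 unchanged, t5 unchanged); reused cached 72 without running.
  t10: checked — values it read are unchanged (t6 unchanged, t8 unchanged); reused cached 8 without running.

Key observation: the change is absorbed at t1 — it re-runs but produces the same value, and the output's value is unchanged.

Computations that run: t1 — 1 in total.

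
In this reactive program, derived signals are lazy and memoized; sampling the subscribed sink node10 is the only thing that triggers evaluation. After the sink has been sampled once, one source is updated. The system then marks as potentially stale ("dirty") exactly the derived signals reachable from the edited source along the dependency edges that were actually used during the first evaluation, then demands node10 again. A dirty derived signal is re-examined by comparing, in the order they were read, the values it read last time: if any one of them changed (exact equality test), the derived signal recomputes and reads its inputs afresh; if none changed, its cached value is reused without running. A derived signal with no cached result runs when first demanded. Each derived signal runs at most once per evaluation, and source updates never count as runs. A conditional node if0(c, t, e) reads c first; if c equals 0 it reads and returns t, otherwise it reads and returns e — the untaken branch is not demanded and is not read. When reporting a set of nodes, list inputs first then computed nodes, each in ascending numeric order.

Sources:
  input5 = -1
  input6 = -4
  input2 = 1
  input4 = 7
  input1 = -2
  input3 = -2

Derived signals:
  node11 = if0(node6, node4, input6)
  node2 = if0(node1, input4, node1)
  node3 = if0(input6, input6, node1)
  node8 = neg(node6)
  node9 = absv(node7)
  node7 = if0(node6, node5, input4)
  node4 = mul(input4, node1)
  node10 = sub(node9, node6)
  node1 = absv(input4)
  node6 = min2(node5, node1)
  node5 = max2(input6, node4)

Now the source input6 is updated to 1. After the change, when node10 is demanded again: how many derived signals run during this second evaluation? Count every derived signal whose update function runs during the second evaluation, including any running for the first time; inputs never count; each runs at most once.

1 derived signals run: node5.
Note the absorption at node5: it re-runs yet its value is the same, leaving the output's value untouched.

First demand of the output computes:
  node1 = absv(7) = 7
  node4 = mul(7, 7) = 49
  node5 = max2(-4, 49) = 49
  node6 = min2(49, 7) = 7
  node7 = if0(node6=7 -> else branch input4) = 7
  node9 = absv(7) = 7
  node10 = sub(7, 7) = 0

After the edit, cleaning proceeds:
  node5: a read changed (input6 -4->1) — executes, giving 49 — identical to its old value.
  node6: dirty, but its reads are unchanged (node5 unchanged, node1 unchanged); cached 7 stands.
  node7: dirty, but its reads are unchanged (node6 unchanged, input4 unchanged); cached 7 stands.
  node9: dirty, but its reads are unchanged (node7 unchanged); cached 7 stands.
  node10: dirty, but its reads are unchanged (node9 unchanged, node6 unchanged); cached 0 stands.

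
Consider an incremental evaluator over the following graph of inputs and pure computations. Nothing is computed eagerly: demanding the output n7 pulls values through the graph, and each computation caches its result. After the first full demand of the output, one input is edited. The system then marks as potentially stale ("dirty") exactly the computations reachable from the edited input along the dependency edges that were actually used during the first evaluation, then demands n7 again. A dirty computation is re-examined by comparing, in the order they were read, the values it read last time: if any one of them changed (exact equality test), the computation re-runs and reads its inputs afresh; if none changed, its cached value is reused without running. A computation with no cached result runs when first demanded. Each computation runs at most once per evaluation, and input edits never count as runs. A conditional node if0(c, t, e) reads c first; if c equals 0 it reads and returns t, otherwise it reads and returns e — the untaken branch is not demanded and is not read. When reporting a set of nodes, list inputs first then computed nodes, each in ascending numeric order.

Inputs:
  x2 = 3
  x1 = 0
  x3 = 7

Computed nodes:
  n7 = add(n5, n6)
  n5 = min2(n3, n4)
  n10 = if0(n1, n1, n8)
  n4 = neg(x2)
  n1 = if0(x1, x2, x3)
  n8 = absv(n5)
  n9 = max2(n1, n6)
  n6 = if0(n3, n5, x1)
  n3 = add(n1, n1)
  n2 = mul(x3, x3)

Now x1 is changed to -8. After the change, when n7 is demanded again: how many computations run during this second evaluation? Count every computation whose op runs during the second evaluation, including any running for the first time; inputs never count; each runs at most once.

Initial pass — values computed on the first demand:
  n1 = if0(x1=0 -> then branch x2) = 3
  n3 = add(3, 3) = 6
  n4 = neg(3) = -3
  n5 = min2(6, -3) = -3
  n6 = if0(n3=6 -> else branch x1) = 0
  n7 = add(-3, 0) = -3

Second demand — change propagation:
  n1: re-runs because x1 0->-8; new result 7.
  n3: re-runs because n1 3->7; n1 3->7; new result 14.
  n5: re-runs because n3 6->14; new result -3 (unchanged).
  n6: re-runs because n3 6->14; x1 0->-8; new result -8.
  n7: re-runs because n6 0->-8; new result -11.

Run set: n1, n3, n5, n6, n7 (5 run).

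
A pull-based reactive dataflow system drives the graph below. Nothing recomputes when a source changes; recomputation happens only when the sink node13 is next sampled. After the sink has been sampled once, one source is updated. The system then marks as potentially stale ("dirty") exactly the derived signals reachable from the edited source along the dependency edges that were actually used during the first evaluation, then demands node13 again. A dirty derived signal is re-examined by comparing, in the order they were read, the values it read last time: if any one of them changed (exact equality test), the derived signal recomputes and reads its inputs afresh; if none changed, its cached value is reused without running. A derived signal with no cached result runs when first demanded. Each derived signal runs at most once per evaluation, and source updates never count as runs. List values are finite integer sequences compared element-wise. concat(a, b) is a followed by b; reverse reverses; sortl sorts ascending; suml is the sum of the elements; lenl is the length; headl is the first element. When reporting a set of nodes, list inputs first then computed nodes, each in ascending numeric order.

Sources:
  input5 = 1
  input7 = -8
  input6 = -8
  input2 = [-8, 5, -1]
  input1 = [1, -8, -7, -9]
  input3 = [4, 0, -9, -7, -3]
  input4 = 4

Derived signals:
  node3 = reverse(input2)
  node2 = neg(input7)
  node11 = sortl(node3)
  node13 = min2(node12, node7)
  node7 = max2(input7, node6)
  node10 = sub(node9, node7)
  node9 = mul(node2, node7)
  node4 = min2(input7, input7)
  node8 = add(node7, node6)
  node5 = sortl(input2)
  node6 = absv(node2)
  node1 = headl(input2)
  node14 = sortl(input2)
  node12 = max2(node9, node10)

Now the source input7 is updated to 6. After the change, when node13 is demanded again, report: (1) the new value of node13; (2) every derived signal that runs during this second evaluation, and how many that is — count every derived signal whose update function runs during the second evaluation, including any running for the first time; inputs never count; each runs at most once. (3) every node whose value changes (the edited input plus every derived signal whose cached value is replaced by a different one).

New value of node13: -36.
Derived signals that run: node2, node6, node7, node9, node10, node12, node13 — 7 in total.
Values that change: input7, node2, node6, node7, node9, node10, node12, node13.

First evaluation (everything demanded from the output):
  node2 = neg(-8) = 8
  node6 = absv(8) = 8
  node7 = max2(-8, 8) = 8
  node9 = mul(8, 8) = 64
  node10 = sub(64, 8) = 56
  node12 = max2(64, 56) = 64
  node13 = min2(64, 8) = 8

Propagation after the edit:
  node2: runs — input7 -8->6; result -6.
  node6: runs — node2 8->-6; result 6.
  node7: runs — input7 -8->6; node6 8->6; result 6.
  node9: runs — node2 8->-6; node7 8->6; result -36.
  node10: runs — node9 64->-36; node7 8->6; result -42.
  node12: runs — node9 64->-36; node10 56->-42; result -36.
  node13: runs — node12 64->-36; node7 8->6; result -36.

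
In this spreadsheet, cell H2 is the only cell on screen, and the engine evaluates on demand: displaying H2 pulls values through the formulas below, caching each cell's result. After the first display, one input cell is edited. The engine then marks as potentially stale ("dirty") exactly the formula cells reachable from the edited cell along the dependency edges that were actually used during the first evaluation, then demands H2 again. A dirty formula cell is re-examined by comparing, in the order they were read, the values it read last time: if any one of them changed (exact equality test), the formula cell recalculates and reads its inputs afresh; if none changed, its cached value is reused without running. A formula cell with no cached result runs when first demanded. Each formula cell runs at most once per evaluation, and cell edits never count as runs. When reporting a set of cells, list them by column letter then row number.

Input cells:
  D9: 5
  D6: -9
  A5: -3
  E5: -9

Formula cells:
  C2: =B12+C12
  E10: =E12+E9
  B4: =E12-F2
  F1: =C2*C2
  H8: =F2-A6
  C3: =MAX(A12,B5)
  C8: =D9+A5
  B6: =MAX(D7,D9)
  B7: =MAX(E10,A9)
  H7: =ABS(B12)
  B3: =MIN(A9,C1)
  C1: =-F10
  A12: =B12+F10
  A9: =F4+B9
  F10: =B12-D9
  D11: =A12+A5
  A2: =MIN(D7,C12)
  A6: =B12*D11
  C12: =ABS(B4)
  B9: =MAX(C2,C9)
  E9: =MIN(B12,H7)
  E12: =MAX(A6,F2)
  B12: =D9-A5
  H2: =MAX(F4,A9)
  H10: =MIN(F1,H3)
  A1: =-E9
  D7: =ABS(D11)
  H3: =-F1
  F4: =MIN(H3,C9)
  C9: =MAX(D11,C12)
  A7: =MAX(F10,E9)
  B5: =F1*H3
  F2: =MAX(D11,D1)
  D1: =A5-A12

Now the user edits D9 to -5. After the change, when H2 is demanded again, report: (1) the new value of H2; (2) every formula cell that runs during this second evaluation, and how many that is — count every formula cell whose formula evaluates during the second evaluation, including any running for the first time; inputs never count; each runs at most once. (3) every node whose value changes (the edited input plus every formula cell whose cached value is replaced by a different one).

Initial pass — values computed on the first demand:
  B12 = 5 - -3 = 8
  F10 = 8 - 5 = 3
  A12 = 8 + 3 = 11
  D1 = -3 - 11 = -14
  D11 = 11 + -3 = 8
  A6 = 8 * 8 = 64
  F2 = MAX(8, -14) = 8
  E12 = MAX(64, 8) = 64
  B4 = 64 - 8 = 56
  C12 = ABS(56) = 56
  C2 = 8 + 56 = 64
  C9 = MAX(8, 56) = 56
  B9 = MAX(64, 56) = 64
  F1 = 64 * 64 = 4096
  H3 = -(4096) = -4096
  F4 = MIN(-4096, 56) = -4096
  A9 = -4096 + 64 = -4032
  H2 = MAX(-4096, -4032) = -4032

Second demand — change propagation:
  B12: re-runs because D9 5->-5; new result -2.
  F10: re-runs because B12 8->-2; D9 5->-5; new result 3 (unchanged).
  A12: re-runs because B12 8->-2; new result 1.
  D1: re-runs because A12 11->1; new result -4.
  D11: re-runs because A12 11->1; new result -2.
  A6: re-runs because B12 8->-2; D11 8->-2; new result 4.
  F2: re-runs because D11 8->-2; D1 -14->-4; new result -2.
  E12: re-runs because A6 64->4; F2 8->-2; new result 4.
  B4: re-runs because E12 64->4; F2 8->-2; new result 6.
  C12: re-runs because B4 56->6; new result 6.
  C2: re-runs because B12 8->-2; C12 56->6; new result 4.
  C9: re-runs because D11 8->-2; C12 56->6; new result 6.
  B9: re-runs because C2 64->4; C9 56->6; new result 6.
  F1: re-runs because C2 64->4; C2 64->4; new result 16.
  H3: re-runs because F1 4096->16; new result -16.
  F4: re-runs because H3 -4096->-16; C9 56->6; new result -16.
  A9: re-runs because F4 -4096->-16; B9 64->6; new result -10.
  H2: re-runs because F4 -4096->-16; A9 -4032->-10; new result -10.

H2 now evaluates to -10.
Run set: A6, A9, A12, B4, B9, B12, C2, C9, C12, D1, D11, E12, F1, F2, F4, F10, H2, H3 (18 run).
Changed values: A6, A9, A12, B4, B9, B12, C2, C9, C12, D1, D9, D11, E12, F1, F2, F4, H2, H3.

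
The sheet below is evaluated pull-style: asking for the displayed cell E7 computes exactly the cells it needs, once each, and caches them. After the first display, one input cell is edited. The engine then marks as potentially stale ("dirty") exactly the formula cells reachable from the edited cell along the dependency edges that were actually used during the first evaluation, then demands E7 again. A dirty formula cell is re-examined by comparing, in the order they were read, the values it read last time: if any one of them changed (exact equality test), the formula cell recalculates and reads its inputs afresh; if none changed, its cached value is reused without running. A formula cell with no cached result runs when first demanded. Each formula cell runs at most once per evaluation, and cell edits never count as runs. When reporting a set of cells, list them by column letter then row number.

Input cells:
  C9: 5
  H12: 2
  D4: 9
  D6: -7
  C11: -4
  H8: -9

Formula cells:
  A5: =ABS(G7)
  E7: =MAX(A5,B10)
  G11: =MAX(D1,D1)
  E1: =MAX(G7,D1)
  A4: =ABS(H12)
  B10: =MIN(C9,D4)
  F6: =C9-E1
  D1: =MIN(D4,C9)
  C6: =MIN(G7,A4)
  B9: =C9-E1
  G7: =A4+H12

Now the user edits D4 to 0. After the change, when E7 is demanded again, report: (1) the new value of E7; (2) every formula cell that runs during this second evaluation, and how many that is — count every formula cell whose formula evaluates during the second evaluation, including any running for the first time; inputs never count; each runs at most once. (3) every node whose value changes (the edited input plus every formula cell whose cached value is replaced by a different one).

Demanding E7 again yields 4.
2 formula cells run: B10, E7.
The nodes whose values change: B10, D4, E7.

First demand of the output computes:
  A4 = ABS(2) = 2
  B10 = MIN(5, 9) = 5
  G7 = 2 + 2 = 4
  A5 = ABS(4) = 4
  E7 = MAX(4, 5) = 5

After the edit, cleaning proceeds:
  B10: a read changed (D4 9->0) — executes, giving 0.
  E7: a read changed (B10 5->0) — executes, giving 4.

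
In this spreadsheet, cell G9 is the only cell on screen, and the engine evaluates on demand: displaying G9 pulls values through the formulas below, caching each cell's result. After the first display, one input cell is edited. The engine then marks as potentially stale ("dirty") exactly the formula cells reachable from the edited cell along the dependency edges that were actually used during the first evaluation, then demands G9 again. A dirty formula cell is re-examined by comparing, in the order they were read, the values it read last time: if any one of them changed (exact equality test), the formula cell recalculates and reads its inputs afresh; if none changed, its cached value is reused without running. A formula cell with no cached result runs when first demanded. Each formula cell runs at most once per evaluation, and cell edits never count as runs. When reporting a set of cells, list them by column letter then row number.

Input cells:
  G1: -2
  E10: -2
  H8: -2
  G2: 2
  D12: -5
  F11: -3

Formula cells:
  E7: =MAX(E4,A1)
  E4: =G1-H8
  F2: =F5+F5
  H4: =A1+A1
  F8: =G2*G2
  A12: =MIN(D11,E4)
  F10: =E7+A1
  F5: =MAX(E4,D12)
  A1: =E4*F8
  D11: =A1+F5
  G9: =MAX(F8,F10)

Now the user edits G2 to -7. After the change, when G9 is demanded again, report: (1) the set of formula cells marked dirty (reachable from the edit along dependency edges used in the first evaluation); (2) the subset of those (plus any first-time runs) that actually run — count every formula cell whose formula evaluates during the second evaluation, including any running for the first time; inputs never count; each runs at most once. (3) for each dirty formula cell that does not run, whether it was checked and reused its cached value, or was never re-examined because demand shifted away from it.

Initial pass — values computed on the first demand:
  E4 = -2 - -2 = 0
  F8 = 2 * 2 = 4
  A1 = 0 * 4 = 0
  E7 = MAX(0, 0) = 0
  F10 = 0 + 0 = 0
  G9 = MAX(4, 0) = 4

Second demand — change propagation:
  F8: re-runs because G2 2->-7; G2 2->-7; new result 49.
  A1: re-runs because F8 4->49; new result 0 (unchanged).
  E7: re-examined; everything it read last time is the same (E4 unchanged, A1 unchanged) — cache 0 kept, no run.
  F10: re-examined; everything it read last time is the same (E7 unchanged, A1 unchanged) — cache 0 kept, no run.
  G9: re-runs because F8 4->49; new result 49.

The important point: at E7 every value read last time is unchanged, so the dirty flag clears without a run.

Dirty set: A1, E7, F8, F10, G9.
Run set: A1, F8, G9 (3 run).
Re-examined without running (cache reused): E7, F10.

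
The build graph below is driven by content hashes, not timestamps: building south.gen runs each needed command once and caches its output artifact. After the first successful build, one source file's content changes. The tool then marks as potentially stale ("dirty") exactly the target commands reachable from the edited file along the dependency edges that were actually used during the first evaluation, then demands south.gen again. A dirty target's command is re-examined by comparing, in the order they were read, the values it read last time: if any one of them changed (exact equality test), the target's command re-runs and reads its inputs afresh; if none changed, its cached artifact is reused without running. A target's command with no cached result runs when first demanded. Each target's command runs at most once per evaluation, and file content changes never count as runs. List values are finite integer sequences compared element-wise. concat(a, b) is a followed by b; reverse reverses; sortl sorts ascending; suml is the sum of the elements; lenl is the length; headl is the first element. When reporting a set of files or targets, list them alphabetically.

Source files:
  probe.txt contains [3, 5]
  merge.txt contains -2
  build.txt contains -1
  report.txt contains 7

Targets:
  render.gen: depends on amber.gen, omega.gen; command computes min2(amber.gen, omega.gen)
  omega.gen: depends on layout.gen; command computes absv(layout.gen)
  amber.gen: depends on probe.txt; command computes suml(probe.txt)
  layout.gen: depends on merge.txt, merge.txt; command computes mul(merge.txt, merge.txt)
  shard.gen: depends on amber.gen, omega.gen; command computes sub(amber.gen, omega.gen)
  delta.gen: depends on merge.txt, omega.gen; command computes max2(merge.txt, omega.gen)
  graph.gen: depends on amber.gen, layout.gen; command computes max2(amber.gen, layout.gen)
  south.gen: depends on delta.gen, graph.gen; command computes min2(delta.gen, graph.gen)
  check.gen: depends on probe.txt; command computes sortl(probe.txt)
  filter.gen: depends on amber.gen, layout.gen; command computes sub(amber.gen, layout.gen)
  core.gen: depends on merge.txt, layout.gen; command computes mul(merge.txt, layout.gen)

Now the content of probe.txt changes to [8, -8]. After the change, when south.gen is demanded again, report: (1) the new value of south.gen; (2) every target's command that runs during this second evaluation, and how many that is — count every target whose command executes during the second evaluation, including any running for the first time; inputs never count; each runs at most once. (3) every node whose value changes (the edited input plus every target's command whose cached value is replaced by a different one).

Initial pass — values computed on the first demand:
  amber.gen = suml([3, 5]) = 8
  layout.gen = mul(-2, -2) = 4
  graph.gen = max2(8, 4) = 8
  omega.gen = absv(4) = 4
  delta.gen = max2(-2, 4) = 4
  south.gen = min2(4, 8) = 4

Second demand — change propagation:
  amber.gen: re-runs because probe.txt [3, 5]->[8, -8]; new result 0.
  graph.gen: re-runs because amber.gen 8->0; new result 4.
  south.gen: re-runs because graph.gen 8->4; new result 4 (unchanged).

south.gen now evaluates to 4.
Run set: amber.gen, graph.gen, south.gen (3 run).
Changed values: amber.gen, graph.gen, probe.txt.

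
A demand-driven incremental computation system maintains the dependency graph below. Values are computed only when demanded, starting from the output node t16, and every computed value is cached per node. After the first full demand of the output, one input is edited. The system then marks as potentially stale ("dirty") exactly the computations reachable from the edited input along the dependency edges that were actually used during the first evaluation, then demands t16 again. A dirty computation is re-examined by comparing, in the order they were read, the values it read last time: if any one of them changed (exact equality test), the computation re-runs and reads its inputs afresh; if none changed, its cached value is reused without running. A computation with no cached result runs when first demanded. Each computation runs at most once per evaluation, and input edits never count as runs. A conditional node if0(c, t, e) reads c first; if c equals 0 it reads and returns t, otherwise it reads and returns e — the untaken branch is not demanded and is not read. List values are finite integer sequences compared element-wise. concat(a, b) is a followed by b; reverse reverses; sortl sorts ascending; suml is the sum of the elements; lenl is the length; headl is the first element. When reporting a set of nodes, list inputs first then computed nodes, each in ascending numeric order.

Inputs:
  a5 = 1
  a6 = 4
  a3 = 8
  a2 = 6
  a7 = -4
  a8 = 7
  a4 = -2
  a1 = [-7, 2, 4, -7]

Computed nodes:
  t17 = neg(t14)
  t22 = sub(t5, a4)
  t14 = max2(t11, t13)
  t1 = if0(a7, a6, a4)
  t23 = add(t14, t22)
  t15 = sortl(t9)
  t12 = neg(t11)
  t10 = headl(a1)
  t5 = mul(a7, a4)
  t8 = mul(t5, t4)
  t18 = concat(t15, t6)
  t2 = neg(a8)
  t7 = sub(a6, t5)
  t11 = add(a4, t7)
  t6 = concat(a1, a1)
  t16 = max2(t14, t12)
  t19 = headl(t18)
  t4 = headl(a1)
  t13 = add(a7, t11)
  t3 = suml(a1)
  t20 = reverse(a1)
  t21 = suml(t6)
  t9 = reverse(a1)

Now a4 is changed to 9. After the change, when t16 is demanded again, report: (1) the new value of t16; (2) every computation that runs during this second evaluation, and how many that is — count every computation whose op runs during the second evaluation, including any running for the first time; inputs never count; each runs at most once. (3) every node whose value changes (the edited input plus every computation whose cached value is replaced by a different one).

New value of t16: 49.
Computations that run: t5, t7, t11, t12, t13, t14, t16 — 7 in total.
Values that change: a4, t5, t7, t11, t12, t13, t14, t16.

First evaluation (everything demanded from the output):
  t5 = mul(-4, -2) = 8
  t7 = sub(4, 8) = -4
  t11 = add(-2, -4) = -6
  t12 = neg(-6) = 6
  t13 = add(-4, -6) = -10
  t14 = max2(-6, -10) = -6
  t16 = max2(-6, 6) = 6

Propagation after the edit:
  t5: runs — a4 -2->9; result -36.
  t7: runs — t5 8->-36; result 40.
  t11: runs — a4 -2->9; t7 -4->40; result 49.
  t12: runs — t11 -6->49; result -49.
  t13: runs — t11 -6->49; result 45.
  t14: runs — t11 -6->49; t13 -10->45; result 49.
  t16: runs — t14 -6->49; t12 6->-49; result 49.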